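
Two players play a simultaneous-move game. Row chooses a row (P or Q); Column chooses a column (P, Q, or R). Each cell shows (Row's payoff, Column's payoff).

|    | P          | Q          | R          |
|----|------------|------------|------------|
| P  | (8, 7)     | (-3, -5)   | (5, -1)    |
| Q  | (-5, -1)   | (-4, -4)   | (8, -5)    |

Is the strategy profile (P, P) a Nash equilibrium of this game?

Yes

Holding Column at P: Row gets 8 from P, versus -5 from Q. No profitable deviation for Row.
Holding Row at P: Column gets 7 from P, versus -5 from Q, -1 from R. No profitable deviation for Column either.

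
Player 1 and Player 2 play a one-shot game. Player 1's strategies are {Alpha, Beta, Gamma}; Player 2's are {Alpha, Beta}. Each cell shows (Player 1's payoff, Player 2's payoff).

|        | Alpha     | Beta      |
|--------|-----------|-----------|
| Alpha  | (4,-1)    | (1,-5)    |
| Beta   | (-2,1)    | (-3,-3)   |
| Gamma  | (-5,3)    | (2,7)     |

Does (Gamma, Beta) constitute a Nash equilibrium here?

Holding Player 2 at Beta: Player 1 gets 2 from Gamma, versus 1 from Alpha, -3 from Beta. No profitable deviation for Player 1.
Holding Player 1 at Gamma: Player 2 gets 7 from Beta, versus 3 from Alpha. No profitable deviation for Player 2 either.

Yes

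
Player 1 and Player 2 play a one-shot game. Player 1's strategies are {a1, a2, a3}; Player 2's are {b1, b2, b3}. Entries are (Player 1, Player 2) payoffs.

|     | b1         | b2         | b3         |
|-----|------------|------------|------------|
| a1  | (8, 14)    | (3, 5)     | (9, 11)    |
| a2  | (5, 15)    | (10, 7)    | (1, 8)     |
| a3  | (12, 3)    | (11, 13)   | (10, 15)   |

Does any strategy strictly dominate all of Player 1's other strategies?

a3

A strategy is strictly dominant if it gives Player 1 a strictly higher payoff than every other strategy, against every choice by the opponent.
a3 strictly dominates: vs b1: 12 > each of {8, 5}; vs b2: 11 > each of {3, 10}; vs b3: 10 > each of {9, 1}.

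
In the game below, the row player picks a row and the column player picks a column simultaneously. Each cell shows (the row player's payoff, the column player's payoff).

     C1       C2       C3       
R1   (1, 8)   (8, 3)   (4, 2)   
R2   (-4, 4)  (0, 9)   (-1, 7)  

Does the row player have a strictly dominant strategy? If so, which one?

R1

Check whether one of the row player's strategies beats all alternatives regardless of what the opponent does.
R1 strictly dominates: vs C1: 1 > -4; vs C2: 8 > 0; vs C3: 4 > -1.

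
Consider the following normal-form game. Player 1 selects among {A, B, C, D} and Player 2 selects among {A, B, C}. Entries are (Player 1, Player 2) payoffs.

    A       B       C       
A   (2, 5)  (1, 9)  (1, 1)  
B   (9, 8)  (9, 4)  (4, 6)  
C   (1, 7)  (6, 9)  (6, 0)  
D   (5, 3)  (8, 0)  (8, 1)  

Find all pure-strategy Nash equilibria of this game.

(B, A)

Check mutual best responses: a cell is a NE iff neither player can gain by unilaterally deviating.
Player 1's best responses — vs A: B (payoff 9); vs B: B (payoff 9); vs C: D (payoff 8).
Player 2's best responses — vs A: B (payoff 9); vs B: A (payoff 8); vs C: B (payoff 9); vs D: A (payoff 3).
The only mutual best response is (B, A); neither player gains by switching there.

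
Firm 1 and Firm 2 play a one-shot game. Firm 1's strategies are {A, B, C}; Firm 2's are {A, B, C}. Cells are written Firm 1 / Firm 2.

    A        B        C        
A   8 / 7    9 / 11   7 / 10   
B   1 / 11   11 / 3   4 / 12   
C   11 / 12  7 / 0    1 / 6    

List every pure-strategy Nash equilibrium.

A profile is a Nash equilibrium when each player is best-responding to the other.
Firm 1's best responses — vs A: C (payoff 11); vs B: B (payoff 11); vs C: A (payoff 7).
Firm 2's best responses — vs A: B (payoff 11); vs B: C (payoff 12); vs C: A (payoff 12).
The only mutual best response is (C, A); neither player gains by switching there.

(C, A)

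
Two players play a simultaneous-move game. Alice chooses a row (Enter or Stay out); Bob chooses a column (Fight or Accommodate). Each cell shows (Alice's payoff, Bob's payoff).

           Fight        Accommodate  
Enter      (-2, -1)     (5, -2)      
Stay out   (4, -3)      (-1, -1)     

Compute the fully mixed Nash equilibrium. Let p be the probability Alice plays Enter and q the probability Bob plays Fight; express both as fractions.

p = 2/3, q = 1/2

In a mixed NE each player is indifferent between their pure strategies, so the opponent's mix sets the indifference.
Bob indifferent between Fight and Accommodate: p·(-1) + (1−p)·(-3) = p·(-2) + (1−p)·(-1) ⟹ (-3) + 2p = (-1) + (-1)p ⟹ p = 2/3.
Alice indifferent between Enter and Stay out: q·(-2) + (1−q)·5 = q·4 + (1−q)·(-1) ⟹ 5 + (-7)q = (-1) + 5q ⟹ q = 1/2.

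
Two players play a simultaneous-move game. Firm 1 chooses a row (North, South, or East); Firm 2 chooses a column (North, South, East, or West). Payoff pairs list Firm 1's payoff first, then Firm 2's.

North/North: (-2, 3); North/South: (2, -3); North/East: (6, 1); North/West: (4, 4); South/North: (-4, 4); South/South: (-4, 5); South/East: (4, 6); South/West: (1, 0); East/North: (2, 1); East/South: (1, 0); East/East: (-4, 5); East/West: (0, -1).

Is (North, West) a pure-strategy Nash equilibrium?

Yes

Holding Firm 2 at West: Firm 1 gets 4 from North, versus 1 from South, 0 from East. No profitable deviation for Firm 1.
Holding Firm 1 at North: Firm 2 gets 4 from West, versus 3 from North, -3 from South, 1 from East. No profitable deviation for Firm 2 either.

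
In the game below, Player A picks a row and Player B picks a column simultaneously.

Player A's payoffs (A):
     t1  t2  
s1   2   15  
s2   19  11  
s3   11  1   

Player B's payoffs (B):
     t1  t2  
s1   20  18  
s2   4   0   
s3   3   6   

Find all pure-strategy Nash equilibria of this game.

(s2, t1)

Find each player's best response to every opponent strategy; NE are the intersections.
Player A's best responses — vs t1: s2 (payoff 19); vs t2: s1 (payoff 15).
Player B's best responses — vs s1: t1 (payoff 20); vs s2: t1 (payoff 4); vs s3: t2 (payoff 6).
The only mutual best response is (s2, t1); neither player gains by switching there.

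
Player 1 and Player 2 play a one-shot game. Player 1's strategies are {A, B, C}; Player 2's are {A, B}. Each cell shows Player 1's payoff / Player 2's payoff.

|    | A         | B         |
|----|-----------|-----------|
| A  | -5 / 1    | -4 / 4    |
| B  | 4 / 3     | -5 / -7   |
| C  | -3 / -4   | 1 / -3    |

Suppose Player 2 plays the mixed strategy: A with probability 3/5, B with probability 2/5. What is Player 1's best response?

Compute Player 1's expected payoff from each pure strategy against the given mix.
A: (3/5)·(-5) + (2/5)·(-4) = -23/5
B: (3/5)·4 + (2/5)·(-5) = 2/5
C: (3/5)·(-3) + (2/5)·1 = -7/5
Highest expected payoff is 2/5, from B.

B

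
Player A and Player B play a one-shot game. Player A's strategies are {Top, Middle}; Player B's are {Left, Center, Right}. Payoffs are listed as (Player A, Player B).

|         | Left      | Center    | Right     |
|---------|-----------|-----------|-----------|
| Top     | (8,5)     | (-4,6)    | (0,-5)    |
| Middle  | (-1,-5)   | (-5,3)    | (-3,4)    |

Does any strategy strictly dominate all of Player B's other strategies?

Check whether one of Player B's strategies beats all alternatives regardless of what the opponent does.
Left is not dominant: against Top, Center gives 6 > 5.
Center is not dominant: against Middle, Right gives 4 > 3.
Right is not dominant: against Top, Left gives 5 > -5.
No single strategy is best against every opponent action.

None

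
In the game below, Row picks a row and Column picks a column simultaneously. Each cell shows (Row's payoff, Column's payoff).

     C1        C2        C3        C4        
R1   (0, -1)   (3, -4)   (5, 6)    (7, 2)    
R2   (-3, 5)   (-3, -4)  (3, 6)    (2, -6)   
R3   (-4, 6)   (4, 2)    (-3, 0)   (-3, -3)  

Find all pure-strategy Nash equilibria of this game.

(R1, C3)

A profile is a Nash equilibrium when each player is best-responding to the other.
Row's best responses — vs C1: R1 (payoff 0); vs C2: R3 (payoff 4); vs C3: R1 (payoff 5); vs C4: R1 (payoff 7).
Column's best responses — vs R1: C3 (payoff 6); vs R2: C3 (payoff 6); vs R3: C1 (payoff 6).
The only mutual best response is (R1, C3); neither player gains by switching there.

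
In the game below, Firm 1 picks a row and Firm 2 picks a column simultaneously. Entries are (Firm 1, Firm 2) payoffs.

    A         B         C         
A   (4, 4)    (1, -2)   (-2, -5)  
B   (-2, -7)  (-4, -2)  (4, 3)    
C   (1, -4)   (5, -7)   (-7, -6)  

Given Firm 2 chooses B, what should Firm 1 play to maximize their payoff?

With Firm 2 fixed at B, Firm 1's payoffs are: A → 1, B → -4, C → 5.
The maximum is 5, achieved by C.

C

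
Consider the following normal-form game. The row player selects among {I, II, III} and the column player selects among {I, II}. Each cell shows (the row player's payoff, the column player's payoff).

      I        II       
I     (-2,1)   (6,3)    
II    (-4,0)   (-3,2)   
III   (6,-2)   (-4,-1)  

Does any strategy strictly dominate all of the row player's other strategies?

No strictly dominant strategy

Check whether one of the row player's strategies beats all alternatives regardless of what the opponent does.
I is not dominant: against I, III gives 6 > -2.
II is not dominant: against I, I gives -2 > -4.
III is not dominant: against II, I gives 6 > -4.
No single strategy is best against every opponent action.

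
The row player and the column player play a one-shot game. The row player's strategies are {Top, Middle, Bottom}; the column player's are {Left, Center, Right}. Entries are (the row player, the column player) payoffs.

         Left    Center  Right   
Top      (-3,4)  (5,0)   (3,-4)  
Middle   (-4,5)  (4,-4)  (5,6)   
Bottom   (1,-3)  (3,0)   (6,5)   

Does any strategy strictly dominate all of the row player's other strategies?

Check whether one of the row player's strategies beats all alternatives regardless of what the opponent does.
Top is not dominant: against Left, Bottom gives 1 > -3.
Middle is not dominant: against Left, Top gives -3 > -4.
Bottom is not dominant: against Center, Top gives 5 > 3.
No single strategy is best against every opponent action.

None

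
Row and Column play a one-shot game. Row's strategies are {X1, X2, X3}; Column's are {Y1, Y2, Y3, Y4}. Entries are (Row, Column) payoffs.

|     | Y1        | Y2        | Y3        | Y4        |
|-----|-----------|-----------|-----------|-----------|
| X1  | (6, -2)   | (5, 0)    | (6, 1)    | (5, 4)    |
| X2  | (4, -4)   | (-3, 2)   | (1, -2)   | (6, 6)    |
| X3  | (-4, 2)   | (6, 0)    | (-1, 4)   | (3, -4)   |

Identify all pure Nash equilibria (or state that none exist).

Check mutual best responses: a cell is a NE iff neither player can gain by unilaterally deviating.
Row's best responses — vs Y1: X1 (payoff 6); vs Y2: X3 (payoff 6); vs Y3: X1 (payoff 6); vs Y4: X2 (payoff 6).
Column's best responses — vs X1: Y4 (payoff 4); vs X2: Y4 (payoff 6); vs X3: Y3 (payoff 4).
The only mutual best response is (X2, Y4); neither player gains by switching there.

(X2, Y4)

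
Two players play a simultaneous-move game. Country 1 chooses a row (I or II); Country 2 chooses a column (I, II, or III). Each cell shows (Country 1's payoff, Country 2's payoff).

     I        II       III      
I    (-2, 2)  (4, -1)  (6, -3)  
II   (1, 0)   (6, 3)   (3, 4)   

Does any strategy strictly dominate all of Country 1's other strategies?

None

A strategy is strictly dominant if it gives Country 1 a strictly higher payoff than every other strategy, against every choice by the opponent.
I is not dominant: against I, II gives 1 > -2.
II is not dominant: against III, I gives 6 > 3.
No single strategy is best against every opponent action.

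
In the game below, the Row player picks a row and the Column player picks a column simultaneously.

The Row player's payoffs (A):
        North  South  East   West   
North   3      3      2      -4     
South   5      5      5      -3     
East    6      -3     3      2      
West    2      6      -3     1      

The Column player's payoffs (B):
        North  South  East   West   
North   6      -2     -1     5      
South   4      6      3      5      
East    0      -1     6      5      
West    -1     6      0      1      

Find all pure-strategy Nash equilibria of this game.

(West, South)

Find each player's best response to every opponent strategy; NE are the intersections.
The Row player's best responses — vs North: East (payoff 6); vs South: West (payoff 6); vs East: South (payoff 5); vs West: East (payoff 2).
The Column player's best responses — vs North: North (payoff 6); vs South: South (payoff 6); vs East: East (payoff 6); vs West: South (payoff 6).
The only mutual best response is (West, South); neither player gains by switching there.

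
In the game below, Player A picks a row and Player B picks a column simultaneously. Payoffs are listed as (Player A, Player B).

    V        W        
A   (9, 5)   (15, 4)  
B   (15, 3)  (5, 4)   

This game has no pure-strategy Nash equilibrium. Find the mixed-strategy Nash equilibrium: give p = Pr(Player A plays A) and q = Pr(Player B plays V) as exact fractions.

p = 1/2, q = 5/8

Each player's mixing probability is pinned down by making the *other* player indifferent.
Player B indifferent between V and W: p·5 + (1−p)·3 = p·4 + (1−p)·4 ⟹ 3 + 2p = 4 + 0p ⟹ p = 1/2.
Player A indifferent between A and B: q·9 + (1−q)·15 = q·15 + (1−q)·5 ⟹ 15 + (-6)q = 5 + 10q ⟹ q = 5/8.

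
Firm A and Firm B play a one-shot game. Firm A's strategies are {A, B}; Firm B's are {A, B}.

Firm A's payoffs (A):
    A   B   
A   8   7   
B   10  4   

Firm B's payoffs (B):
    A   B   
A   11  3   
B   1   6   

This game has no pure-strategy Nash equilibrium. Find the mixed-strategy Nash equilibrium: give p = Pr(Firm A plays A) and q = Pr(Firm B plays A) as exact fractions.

p = 5/13, q = 3/5

Each player's mixing probability is pinned down by making the *other* player indifferent.
Firm B indifferent between A and B: p·11 + (1−p)·1 = p·3 + (1−p)·6 ⟹ 1 + 10p = 6 + (-3)p ⟹ p = 5/13.
Firm A indifferent between A and B: q·8 + (1−q)·7 = q·10 + (1−q)·4 ⟹ 7 + 1q = 4 + 6q ⟹ q = 3/5.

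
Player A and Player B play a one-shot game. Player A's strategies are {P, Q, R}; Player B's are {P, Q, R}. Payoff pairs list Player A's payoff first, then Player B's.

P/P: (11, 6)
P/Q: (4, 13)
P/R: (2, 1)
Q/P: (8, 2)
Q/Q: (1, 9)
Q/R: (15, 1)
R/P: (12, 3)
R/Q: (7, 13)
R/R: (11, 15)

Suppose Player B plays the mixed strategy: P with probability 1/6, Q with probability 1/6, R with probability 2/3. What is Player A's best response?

Player A's best reply maximizes expected payoff against the mix.
P: (1/6)·11 + (1/6)·4 + (2/3)·2 = 23/6
Q: (1/6)·8 + (1/6)·1 + (2/3)·15 = 23/2
R: (1/6)·12 + (1/6)·7 + (2/3)·11 = 21/2
Highest expected payoff is 23/2, from Q.

Q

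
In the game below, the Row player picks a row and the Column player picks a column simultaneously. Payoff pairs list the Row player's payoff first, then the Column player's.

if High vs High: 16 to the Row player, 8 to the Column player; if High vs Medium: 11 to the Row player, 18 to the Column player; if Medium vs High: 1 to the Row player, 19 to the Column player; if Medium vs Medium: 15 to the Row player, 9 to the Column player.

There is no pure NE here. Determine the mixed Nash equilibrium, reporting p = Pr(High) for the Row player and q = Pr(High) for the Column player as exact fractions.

Each player's mixing probability is pinned down by making the *other* player indifferent.
The Column player indifferent between High and Medium: p·8 + (1−p)·19 = p·18 + (1−p)·9 ⟹ 19 + (-11)p = 9 + 9p ⟹ p = 1/2.
The Row player indifferent between High and Medium: q·16 + (1−q)·11 = q·1 + (1−q)·15 ⟹ 11 + 5q = 15 + (-14)q ⟹ q = 4/19.

p = 1/2, q = 4/19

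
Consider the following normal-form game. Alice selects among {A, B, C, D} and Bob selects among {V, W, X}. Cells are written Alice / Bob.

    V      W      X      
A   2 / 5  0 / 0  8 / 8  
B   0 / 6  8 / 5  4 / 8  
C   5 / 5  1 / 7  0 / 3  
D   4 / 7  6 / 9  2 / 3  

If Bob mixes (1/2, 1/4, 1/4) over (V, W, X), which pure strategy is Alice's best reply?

Compute Alice's expected payoff from each pure strategy against the given mix.
A: (1/2)·2 + (1/4)·0 + (1/4)·8 = 3
B: (1/2)·0 + (1/4)·8 + (1/4)·4 = 3
C: (1/2)·5 + (1/4)·1 + (1/4)·0 = 11/4
D: (1/2)·4 + (1/4)·6 + (1/4)·2 = 4
Highest expected payoff is 4, from D.

D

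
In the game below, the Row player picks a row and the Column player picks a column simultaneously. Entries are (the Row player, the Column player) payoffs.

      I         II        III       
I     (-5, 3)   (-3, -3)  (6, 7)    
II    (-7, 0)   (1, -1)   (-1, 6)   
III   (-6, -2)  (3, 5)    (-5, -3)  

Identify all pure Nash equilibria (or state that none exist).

(I, III) and (III, II)

Find each player's best response to every opponent strategy; NE are the intersections.
The Row player's best responses — vs I: I (payoff -5); vs II: III (payoff 3); vs III: I (payoff 6).
The Column player's best responses — vs I: III (payoff 7); vs II: III (payoff 6); vs III: II (payoff 5).
Mutual best responses occur at (I, III) and (III, II); at each, neither player gains by switching.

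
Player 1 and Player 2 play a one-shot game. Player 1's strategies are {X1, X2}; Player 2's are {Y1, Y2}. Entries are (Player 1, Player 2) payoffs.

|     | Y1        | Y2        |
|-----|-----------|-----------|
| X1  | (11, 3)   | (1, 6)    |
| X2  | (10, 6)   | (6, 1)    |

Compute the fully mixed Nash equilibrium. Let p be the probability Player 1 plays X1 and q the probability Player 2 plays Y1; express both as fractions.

In a mixed NE each player is indifferent between their pure strategies, so the opponent's mix sets the indifference.
Player 2 indifferent between Y1 and Y2: p·3 + (1−p)·6 = p·6 + (1−p)·1 ⟹ 6 + (-3)p = 1 + 5p ⟹ p = 5/8.
Player 1 indifferent between X1 and X2: q·11 + (1−q)·1 = q·10 + (1−q)·6 ⟹ 1 + 10q = 6 + 4q ⟹ q = 5/6.

p = 5/8, q = 5/6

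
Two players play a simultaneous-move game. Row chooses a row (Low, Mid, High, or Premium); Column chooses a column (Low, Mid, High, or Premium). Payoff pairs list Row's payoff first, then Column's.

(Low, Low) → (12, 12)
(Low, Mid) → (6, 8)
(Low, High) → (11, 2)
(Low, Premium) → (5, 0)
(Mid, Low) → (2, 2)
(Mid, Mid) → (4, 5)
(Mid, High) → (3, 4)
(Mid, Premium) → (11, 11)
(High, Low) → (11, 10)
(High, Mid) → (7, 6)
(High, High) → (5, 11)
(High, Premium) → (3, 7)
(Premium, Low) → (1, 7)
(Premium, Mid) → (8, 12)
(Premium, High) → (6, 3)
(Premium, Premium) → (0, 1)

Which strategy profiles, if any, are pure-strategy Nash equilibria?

A profile is a Nash equilibrium when each player is best-responding to the other.
Row's best responses — vs Low: Low (payoff 12); vs Mid: Premium (payoff 8); vs High: Low (payoff 11); vs Premium: Mid (payoff 11).
Column's best responses — vs Low: Low (payoff 12); vs Mid: Premium (payoff 11); vs High: High (payoff 11); vs Premium: Mid (payoff 12).
Mutual best responses occur at (Low, Low), (Mid, Premium), and (Premium, Mid); at each, neither player gains by switching.

(Low, Low), (Mid, Premium), and (Premium, Mid)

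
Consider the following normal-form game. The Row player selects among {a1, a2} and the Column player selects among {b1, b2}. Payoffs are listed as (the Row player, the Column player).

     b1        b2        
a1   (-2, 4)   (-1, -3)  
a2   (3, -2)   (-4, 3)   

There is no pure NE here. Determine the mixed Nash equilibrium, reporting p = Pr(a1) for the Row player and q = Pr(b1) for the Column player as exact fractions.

In a mixed NE each player is indifferent between their pure strategies, so the opponent's mix sets the indifference.
The Column player indifferent between b1 and b2: p·4 + (1−p)·(-2) = p·(-3) + (1−p)·3 ⟹ (-2) + 6p = 3 + (-6)p ⟹ p = 5/12.
The Row player indifferent between a1 and a2: q·(-2) + (1−q)·(-1) = q·3 + (1−q)·(-4) ⟹ (-1) + (-1)q = (-4) + 7q ⟹ q = 3/8.

p = 5/12, q = 3/8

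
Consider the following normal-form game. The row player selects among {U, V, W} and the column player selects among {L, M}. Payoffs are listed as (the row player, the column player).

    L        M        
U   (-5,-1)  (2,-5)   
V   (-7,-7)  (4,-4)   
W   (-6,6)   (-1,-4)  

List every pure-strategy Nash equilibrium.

(U, L) and (V, M)

Check mutual best responses: a cell is a NE iff neither player can gain by unilaterally deviating.
The row player's best responses — vs L: U (payoff -5); vs M: V (payoff 4).
The column player's best responses — vs U: L (payoff -1); vs V: M (payoff -4); vs W: L (payoff 6).
Mutual best responses occur at (U, L) and (V, M); at each, neither player gains by switching.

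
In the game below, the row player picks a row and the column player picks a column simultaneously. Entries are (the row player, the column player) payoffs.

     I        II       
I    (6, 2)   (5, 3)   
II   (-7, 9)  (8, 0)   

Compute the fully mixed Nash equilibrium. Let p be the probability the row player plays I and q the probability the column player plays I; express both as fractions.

Each player's mixing probability is pinned down by making the *other* player indifferent.
The column player indifferent between I and II: p·2 + (1−p)·9 = p·3 + (1−p)·0 ⟹ 9 + (-7)p = 0 + 3p ⟹ p = 9/10.
The row player indifferent between I and II: q·6 + (1−q)·5 = q·(-7) + (1−q)·8 ⟹ 5 + 1q = 8 + (-15)q ⟹ q = 3/16.

p = 9/10, q = 3/16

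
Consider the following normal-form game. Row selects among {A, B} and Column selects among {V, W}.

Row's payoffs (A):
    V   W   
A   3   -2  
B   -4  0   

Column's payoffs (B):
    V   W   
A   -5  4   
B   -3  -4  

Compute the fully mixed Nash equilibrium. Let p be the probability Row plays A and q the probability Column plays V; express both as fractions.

p = 1/10, q = 2/9

Each player's mixing probability is pinned down by making the *other* player indifferent.
Column indifferent between V and W: p·(-5) + (1−p)·(-3) = p·4 + (1−p)·(-4) ⟹ (-3) + (-2)p = (-4) + 8p ⟹ p = 1/10.
Row indifferent between A and B: q·3 + (1−q)·(-2) = q·(-4) + (1−q)·0 ⟹ (-2) + 5q = 0 + (-4)q ⟹ q = 2/9.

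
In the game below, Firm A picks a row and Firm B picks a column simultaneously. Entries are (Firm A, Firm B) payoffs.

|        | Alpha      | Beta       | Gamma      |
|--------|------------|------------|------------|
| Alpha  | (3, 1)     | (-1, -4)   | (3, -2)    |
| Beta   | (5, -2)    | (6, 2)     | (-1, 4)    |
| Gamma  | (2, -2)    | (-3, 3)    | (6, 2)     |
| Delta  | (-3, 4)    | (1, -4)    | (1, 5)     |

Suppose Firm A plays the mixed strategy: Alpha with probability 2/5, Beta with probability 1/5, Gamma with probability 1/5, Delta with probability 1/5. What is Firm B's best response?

Firm B's best reply maximizes expected payoff against the mix.
Alpha: (2/5)·1 + (1/5)·(-2) + (1/5)·(-2) + (1/5)·4 = 2/5
Beta: (2/5)·(-4) + (1/5)·2 + (1/5)·3 + (1/5)·(-4) = -7/5
Gamma: (2/5)·(-2) + (1/5)·4 + (1/5)·2 + (1/5)·5 = 7/5
Highest expected payoff is 7/5, from Gamma.

Gamma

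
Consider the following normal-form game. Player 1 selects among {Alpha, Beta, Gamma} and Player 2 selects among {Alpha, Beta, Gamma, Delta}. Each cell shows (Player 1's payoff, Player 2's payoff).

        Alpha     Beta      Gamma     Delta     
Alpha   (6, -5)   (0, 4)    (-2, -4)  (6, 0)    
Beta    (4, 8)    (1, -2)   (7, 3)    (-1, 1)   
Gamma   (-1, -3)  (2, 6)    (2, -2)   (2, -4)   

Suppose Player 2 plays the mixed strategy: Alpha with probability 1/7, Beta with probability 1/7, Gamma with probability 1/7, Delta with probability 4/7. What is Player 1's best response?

Player 1's best reply maximizes expected payoff against the mix.
Alpha: (1/7)·6 + (1/7)·0 + (1/7)·(-2) + (4/7)·6 = 4
Beta: (1/7)·4 + (1/7)·1 + (1/7)·7 + (4/7)·(-1) = 8/7
Gamma: (1/7)·(-1) + (1/7)·2 + (1/7)·2 + (4/7)·2 = 11/7
Highest expected payoff is 4, from Alpha.

Alpha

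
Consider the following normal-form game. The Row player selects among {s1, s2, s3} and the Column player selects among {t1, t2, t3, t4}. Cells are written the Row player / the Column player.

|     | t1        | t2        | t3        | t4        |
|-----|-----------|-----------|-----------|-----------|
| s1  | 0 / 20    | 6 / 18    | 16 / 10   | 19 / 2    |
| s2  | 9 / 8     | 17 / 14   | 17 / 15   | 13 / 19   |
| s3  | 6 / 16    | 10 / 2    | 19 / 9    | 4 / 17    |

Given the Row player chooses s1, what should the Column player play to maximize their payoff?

t1

With the Row player fixed at s1, the Column player's payoffs are: t1 → 20, t2 → 18, t3 → 10, t4 → 2.
The maximum is 20, achieved by t1.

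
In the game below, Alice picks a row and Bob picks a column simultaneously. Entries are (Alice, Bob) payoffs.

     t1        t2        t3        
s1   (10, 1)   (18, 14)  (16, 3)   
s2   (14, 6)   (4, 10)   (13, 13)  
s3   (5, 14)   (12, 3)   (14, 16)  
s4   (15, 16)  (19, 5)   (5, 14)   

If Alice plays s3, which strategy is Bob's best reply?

With Alice fixed at s3, Bob's payoffs are: t1 → 14, t2 → 3, t3 → 16.
The maximum is 16, achieved by t3.

t3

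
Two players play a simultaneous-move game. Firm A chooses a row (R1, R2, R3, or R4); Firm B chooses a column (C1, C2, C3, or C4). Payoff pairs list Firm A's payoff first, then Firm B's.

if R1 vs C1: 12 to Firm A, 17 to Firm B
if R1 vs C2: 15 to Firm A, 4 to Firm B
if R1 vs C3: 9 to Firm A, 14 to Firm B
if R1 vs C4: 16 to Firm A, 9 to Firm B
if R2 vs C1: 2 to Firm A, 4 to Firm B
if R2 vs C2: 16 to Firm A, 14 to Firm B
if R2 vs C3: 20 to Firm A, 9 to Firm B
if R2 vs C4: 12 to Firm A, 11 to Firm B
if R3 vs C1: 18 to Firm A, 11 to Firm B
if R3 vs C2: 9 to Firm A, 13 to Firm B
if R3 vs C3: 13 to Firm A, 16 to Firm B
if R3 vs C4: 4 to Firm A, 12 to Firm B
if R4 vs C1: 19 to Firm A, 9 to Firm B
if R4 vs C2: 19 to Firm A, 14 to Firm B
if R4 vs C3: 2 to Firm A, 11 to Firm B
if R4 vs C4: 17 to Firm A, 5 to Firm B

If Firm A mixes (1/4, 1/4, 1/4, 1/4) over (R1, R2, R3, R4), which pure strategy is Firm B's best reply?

C3

Firm B's best reply maximizes expected payoff against the mix.
C1: (1/4)·17 + (1/4)·4 + (1/4)·11 + (1/4)·9 = 41/4
C2: (1/4)·4 + (1/4)·14 + (1/4)·13 + (1/4)·14 = 45/4
C3: (1/4)·14 + (1/4)·9 + (1/4)·16 + (1/4)·11 = 25/2
C4: (1/4)·9 + (1/4)·11 + (1/4)·12 + (1/4)·5 = 37/4
Highest expected payoff is 25/2, from C3.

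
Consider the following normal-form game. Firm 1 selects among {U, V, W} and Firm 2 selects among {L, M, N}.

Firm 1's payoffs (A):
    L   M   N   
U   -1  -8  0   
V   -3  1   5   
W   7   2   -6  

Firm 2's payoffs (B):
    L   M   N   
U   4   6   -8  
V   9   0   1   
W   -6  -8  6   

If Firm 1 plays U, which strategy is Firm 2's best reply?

With Firm 1 fixed at U, Firm 2's payoffs are: L → 4, M → 6, N → -8.
The maximum is 6, achieved by M.

M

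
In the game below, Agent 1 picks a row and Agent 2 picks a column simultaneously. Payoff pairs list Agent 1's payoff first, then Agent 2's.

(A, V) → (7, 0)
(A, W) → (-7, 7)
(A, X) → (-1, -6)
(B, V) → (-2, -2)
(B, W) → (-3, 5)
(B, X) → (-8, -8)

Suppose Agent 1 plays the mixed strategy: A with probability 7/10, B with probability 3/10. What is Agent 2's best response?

W

Compute Agent 2's expected payoff from each pure strategy against the given mix.
V: (7/10)·0 + (3/10)·(-2) = -3/5
W: (7/10)·7 + (3/10)·5 = 32/5
X: (7/10)·(-6) + (3/10)·(-8) = -33/5
Highest expected payoff is 32/5, from W.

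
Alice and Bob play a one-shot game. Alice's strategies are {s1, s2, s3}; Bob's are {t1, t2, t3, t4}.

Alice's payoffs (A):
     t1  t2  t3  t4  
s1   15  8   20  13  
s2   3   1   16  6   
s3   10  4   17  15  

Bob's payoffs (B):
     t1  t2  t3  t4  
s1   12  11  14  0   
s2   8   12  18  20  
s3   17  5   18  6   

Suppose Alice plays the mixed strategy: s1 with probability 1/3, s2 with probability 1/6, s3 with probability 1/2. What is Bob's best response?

Compute Bob's expected payoff from each pure strategy against the given mix.
t1: (1/3)·12 + (1/6)·8 + (1/2)·17 = 83/6
t2: (1/3)·11 + (1/6)·12 + (1/2)·5 = 49/6
t3: (1/3)·14 + (1/6)·18 + (1/2)·18 = 50/3
t4: (1/3)·0 + (1/6)·20 + (1/2)·6 = 19/3
Highest expected payoff is 50/3, from t3.

t3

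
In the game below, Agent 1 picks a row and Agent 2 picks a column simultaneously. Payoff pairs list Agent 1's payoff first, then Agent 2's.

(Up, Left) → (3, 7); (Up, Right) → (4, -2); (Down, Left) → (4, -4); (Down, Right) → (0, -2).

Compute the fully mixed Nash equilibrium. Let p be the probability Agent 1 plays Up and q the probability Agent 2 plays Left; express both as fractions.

Each player's mixing probability is pinned down by making the *other* player indifferent.
Agent 2 indifferent between Left and Right: p·7 + (1−p)·(-4) = p·(-2) + (1−p)·(-2) ⟹ (-4) + 11p = (-2) + 0p ⟹ p = 2/11.
Agent 1 indifferent between Up and Down: q·3 + (1−q)·4 = q·4 + (1−q)·0 ⟹ 4 + (-1)q = 0 + 4q ⟹ q = 4/5.

p = 2/11, q = 4/5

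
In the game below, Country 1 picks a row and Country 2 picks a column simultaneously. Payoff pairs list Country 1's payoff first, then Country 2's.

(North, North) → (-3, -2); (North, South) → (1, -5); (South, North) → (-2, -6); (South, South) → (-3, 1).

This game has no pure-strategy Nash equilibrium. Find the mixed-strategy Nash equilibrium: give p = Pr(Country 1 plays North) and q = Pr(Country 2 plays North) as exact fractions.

Each player's mixing probability is pinned down by making the *other* player indifferent.
Country 2 indifferent between North and South: p·(-2) + (1−p)·(-6) = p·(-5) + (1−p)·1 ⟹ (-6) + 4p = 1 + (-6)p ⟹ p = 7/10.
Country 1 indifferent between North and South: q·(-3) + (1−q)·1 = q·(-2) + (1−q)·(-3) ⟹ 1 + (-4)q = (-3) + 1q ⟹ q = 4/5.

p = 7/10, q = 4/5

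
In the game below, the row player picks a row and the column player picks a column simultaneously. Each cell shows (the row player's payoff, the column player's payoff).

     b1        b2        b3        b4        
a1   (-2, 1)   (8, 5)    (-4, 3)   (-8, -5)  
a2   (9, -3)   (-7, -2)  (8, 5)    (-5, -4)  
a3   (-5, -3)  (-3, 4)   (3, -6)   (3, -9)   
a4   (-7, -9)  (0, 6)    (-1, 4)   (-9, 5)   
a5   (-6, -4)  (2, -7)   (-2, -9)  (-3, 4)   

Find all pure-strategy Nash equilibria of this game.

(a1, b2) and (a2, b3)

Find each player's best response to every opponent strategy; NE are the intersections.
The row player's best responses — vs b1: a2 (payoff 9); vs b2: a1 (payoff 8); vs b3: a2 (payoff 8); vs b4: a3 (payoff 3).
The column player's best responses — vs a1: b2 (payoff 5); vs a2: b3 (payoff 5); vs a3: b2 (payoff 4); vs a4: b2 (payoff 6); vs a5: b4 (payoff 4).
Mutual best responses occur at (a1, b2) and (a2, b3); at each, neither player gains by switching.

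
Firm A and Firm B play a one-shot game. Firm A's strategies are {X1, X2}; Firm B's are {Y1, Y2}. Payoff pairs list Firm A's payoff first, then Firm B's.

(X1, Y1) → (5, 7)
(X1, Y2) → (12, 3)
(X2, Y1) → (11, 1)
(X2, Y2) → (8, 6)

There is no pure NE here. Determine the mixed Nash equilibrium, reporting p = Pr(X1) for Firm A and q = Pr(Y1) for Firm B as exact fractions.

p = 5/9, q = 2/5

Each player's mixing probability is pinned down by making the *other* player indifferent.
Firm B indifferent between Y1 and Y2: p·7 + (1−p)·1 = p·3 + (1−p)·6 ⟹ 1 + 6p = 6 + (-3)p ⟹ p = 5/9.
Firm A indifferent between X1 and X2: q·5 + (1−q)·12 = q·11 + (1−q)·8 ⟹ 12 + (-7)q = 8 + 3q ⟹ q = 2/5.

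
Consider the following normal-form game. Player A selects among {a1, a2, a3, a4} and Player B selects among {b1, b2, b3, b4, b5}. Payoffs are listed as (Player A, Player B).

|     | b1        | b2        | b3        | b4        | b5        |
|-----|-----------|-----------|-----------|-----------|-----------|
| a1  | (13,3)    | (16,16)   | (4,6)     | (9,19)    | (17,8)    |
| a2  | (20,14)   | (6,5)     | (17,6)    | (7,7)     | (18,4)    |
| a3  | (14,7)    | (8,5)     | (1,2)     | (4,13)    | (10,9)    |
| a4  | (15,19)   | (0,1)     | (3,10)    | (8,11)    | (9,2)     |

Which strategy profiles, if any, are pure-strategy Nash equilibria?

(a1, b4) and (a2, b1)

A profile is a Nash equilibrium when each player is best-responding to the other.
Player A's best responses — vs b1: a2 (payoff 20); vs b2: a1 (payoff 16); vs b3: a2 (payoff 17); vs b4: a1 (payoff 9); vs b5: a2 (payoff 18).
Player B's best responses — vs a1: b4 (payoff 19); vs a2: b1 (payoff 14); vs a3: b4 (payoff 13); vs a4: b1 (payoff 19).
Mutual best responses occur at (a1, b4) and (a2, b1); at each, neither player gains by switching.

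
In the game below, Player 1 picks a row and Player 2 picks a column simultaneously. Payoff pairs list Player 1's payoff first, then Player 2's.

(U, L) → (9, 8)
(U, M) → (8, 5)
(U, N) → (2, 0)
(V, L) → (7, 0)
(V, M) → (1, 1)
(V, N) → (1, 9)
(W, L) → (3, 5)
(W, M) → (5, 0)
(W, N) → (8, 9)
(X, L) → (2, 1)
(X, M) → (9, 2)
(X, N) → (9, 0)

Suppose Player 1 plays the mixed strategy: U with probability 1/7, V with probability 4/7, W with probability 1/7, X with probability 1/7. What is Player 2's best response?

N

Compute Player 2's expected payoff from each pure strategy against the given mix.
L: (1/7)·8 + (4/7)·0 + (1/7)·5 + (1/7)·1 = 2
M: (1/7)·5 + (4/7)·1 + (1/7)·0 + (1/7)·2 = 11/7
N: (1/7)·0 + (4/7)·9 + (1/7)·9 + (1/7)·0 = 45/7
Highest expected payoff is 45/7, from N.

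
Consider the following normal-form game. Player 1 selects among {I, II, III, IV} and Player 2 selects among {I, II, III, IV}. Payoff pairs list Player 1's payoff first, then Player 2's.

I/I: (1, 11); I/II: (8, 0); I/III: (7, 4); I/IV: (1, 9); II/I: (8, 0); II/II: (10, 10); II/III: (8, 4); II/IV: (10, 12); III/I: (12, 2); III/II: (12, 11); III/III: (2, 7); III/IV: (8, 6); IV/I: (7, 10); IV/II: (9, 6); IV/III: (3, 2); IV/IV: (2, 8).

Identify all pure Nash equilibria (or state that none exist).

(II, IV) and (III, II)

Check mutual best responses: a cell is a NE iff neither player can gain by unilaterally deviating.
Player 1's best responses — vs I: III (payoff 12); vs II: III (payoff 12); vs III: II (payoff 8); vs IV: II (payoff 10).
Player 2's best responses — vs I: I (payoff 11); vs II: IV (payoff 12); vs III: II (payoff 11); vs IV: I (payoff 10).
Mutual best responses occur at (II, IV) and (III, II); at each, neither player gains by switching.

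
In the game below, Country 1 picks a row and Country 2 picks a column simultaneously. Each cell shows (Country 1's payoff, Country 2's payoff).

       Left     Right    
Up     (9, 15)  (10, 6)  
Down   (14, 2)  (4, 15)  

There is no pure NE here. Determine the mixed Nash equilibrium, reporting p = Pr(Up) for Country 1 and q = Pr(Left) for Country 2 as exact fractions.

p = 13/22, q = 6/11

Each player's mixing probability is pinned down by making the *other* player indifferent.
Country 2 indifferent between Left and Right: p·15 + (1−p)·2 = p·6 + (1−p)·15 ⟹ 2 + 13p = 15 + (-9)p ⟹ p = 13/22.
Country 1 indifferent between Up and Down: q·9 + (1−q)·10 = q·14 + (1−q)·4 ⟹ 10 + (-1)q = 4 + 10q ⟹ q = 6/11.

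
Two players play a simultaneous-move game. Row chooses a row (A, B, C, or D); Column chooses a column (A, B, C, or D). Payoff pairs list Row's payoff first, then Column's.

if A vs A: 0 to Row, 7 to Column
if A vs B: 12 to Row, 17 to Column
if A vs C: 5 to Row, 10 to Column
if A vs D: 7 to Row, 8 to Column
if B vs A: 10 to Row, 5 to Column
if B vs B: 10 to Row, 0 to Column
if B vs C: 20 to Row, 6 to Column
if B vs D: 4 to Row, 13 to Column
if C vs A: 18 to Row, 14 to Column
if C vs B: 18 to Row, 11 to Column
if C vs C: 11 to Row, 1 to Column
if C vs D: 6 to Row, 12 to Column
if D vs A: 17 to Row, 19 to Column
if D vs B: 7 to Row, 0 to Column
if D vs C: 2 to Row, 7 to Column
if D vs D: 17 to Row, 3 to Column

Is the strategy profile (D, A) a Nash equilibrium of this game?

Holding Column at A: Row gets 17 from D but could get 18 by switching to C. Row has a profitable deviation.

No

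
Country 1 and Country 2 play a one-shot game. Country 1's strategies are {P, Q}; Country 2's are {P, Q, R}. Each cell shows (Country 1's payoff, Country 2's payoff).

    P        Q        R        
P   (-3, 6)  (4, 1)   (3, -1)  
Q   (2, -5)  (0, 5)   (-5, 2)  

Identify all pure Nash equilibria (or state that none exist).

Find each player's best response to every opponent strategy; NE are the intersections.
Country 1's best responses — vs P: Q (payoff 2); vs Q: P (payoff 4); vs R: P (payoff 3).
Country 2's best responses — vs P: P (payoff 6); vs Q: Q (payoff 5).
No cell has both players best-responding. For instance, Country 1's best reply to R is P, but against P Country 2 prefers P over R.

None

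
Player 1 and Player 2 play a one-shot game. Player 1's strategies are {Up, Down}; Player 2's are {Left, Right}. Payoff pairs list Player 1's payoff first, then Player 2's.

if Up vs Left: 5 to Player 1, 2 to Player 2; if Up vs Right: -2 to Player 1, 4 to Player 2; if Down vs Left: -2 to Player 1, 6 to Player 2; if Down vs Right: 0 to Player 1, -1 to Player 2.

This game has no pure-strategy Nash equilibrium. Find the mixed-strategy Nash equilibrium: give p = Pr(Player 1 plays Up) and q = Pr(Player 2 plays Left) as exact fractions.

In a mixed NE each player is indifferent between their pure strategies, so the opponent's mix sets the indifference.
Player 2 indifferent between Left and Right: p·2 + (1−p)·6 = p·4 + (1−p)·(-1) ⟹ 6 + (-4)p = (-1) + 5p ⟹ p = 7/9.
Player 1 indifferent between Up and Down: q·5 + (1−q)·(-2) = q·(-2) + (1−q)·0 ⟹ (-2) + 7q = 0 + (-2)q ⟹ q = 2/9.

p = 7/9, q = 2/9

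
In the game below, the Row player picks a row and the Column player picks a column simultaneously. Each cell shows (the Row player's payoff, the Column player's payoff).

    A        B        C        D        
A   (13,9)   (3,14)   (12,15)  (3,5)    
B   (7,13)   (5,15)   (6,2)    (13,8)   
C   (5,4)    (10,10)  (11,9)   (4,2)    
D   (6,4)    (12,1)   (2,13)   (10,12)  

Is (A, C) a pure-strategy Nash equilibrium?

Yes

Holding the Column player at C: the Row player gets 12 from A, versus 6 from B, 11 from C, 2 from D. No profitable deviation for the Row player.
Holding the Row player at A: the Column player gets 15 from C, versus 9 from A, 14 from B, 5 from D. No profitable deviation for the Column player either.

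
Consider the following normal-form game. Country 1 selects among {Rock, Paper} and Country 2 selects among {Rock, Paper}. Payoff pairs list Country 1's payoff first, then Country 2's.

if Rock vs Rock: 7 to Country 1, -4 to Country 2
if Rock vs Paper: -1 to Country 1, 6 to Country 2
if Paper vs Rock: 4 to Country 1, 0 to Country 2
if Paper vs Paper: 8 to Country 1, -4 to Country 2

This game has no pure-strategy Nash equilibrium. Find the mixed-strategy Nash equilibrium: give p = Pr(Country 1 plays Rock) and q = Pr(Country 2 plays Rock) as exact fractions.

In a mixed NE each player is indifferent between their pure strategies, so the opponent's mix sets the indifference.
Country 2 indifferent between Rock and Paper: p·(-4) + (1−p)·0 = p·6 + (1−p)·(-4) ⟹ 0 + (-4)p = (-4) + 10p ⟹ p = 2/7.
Country 1 indifferent between Rock and Paper: q·7 + (1−q)·(-1) = q·4 + (1−q)·8 ⟹ (-1) + 8q = 8 + (-4)q ⟹ q = 3/4.

p = 2/7, q = 3/4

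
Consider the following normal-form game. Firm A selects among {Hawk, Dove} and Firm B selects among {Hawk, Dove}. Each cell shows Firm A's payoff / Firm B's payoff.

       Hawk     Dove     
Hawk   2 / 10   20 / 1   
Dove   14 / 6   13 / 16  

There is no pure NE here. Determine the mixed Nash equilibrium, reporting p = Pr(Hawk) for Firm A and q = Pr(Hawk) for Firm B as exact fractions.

Each player's mixing probability is pinned down by making the *other* player indifferent.
Firm B indifferent between Hawk and Dove: p·10 + (1−p)·6 = p·1 + (1−p)·16 ⟹ 6 + 4p = 16 + (-15)p ⟹ p = 10/19.
Firm A indifferent between Hawk and Dove: q·2 + (1−q)·20 = q·14 + (1−q)·13 ⟹ 20 + (-18)q = 13 + 1q ⟹ q = 7/19.

p = 10/19, q = 7/19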